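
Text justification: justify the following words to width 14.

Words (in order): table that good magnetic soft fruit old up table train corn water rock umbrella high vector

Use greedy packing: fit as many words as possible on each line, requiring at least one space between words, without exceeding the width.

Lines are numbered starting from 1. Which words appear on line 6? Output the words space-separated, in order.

Answer: rock umbrella

Derivation:
Line 1: ['table', 'that'] (min_width=10, slack=4)
Line 2: ['good', 'magnetic'] (min_width=13, slack=1)
Line 3: ['soft', 'fruit', 'old'] (min_width=14, slack=0)
Line 4: ['up', 'table', 'train'] (min_width=14, slack=0)
Line 5: ['corn', 'water'] (min_width=10, slack=4)
Line 6: ['rock', 'umbrella'] (min_width=13, slack=1)
Line 7: ['high', 'vector'] (min_width=11, slack=3)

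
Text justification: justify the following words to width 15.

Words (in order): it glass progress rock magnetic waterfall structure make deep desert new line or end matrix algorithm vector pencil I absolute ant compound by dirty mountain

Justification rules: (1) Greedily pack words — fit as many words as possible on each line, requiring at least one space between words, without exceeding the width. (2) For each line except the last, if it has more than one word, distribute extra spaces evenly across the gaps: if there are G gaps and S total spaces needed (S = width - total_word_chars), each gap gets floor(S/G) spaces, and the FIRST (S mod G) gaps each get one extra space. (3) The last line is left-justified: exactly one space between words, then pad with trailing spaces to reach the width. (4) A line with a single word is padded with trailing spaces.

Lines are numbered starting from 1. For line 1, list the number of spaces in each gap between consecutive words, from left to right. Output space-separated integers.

Line 1: ['it', 'glass'] (min_width=8, slack=7)
Line 2: ['progress', 'rock'] (min_width=13, slack=2)
Line 3: ['magnetic'] (min_width=8, slack=7)
Line 4: ['waterfall'] (min_width=9, slack=6)
Line 5: ['structure', 'make'] (min_width=14, slack=1)
Line 6: ['deep', 'desert', 'new'] (min_width=15, slack=0)
Line 7: ['line', 'or', 'end'] (min_width=11, slack=4)
Line 8: ['matrix'] (min_width=6, slack=9)
Line 9: ['algorithm'] (min_width=9, slack=6)
Line 10: ['vector', 'pencil', 'I'] (min_width=15, slack=0)
Line 11: ['absolute', 'ant'] (min_width=12, slack=3)
Line 12: ['compound', 'by'] (min_width=11, slack=4)
Line 13: ['dirty', 'mountain'] (min_width=14, slack=1)

Answer: 8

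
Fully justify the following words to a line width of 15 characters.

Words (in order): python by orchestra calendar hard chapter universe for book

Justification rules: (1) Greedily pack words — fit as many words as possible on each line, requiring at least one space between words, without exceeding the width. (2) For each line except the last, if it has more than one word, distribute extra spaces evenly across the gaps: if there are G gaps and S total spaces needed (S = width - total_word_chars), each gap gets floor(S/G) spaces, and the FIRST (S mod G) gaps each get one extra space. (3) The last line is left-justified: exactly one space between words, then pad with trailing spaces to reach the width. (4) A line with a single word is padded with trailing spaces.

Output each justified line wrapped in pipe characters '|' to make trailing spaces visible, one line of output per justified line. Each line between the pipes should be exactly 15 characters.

Line 1: ['python', 'by'] (min_width=9, slack=6)
Line 2: ['orchestra'] (min_width=9, slack=6)
Line 3: ['calendar', 'hard'] (min_width=13, slack=2)
Line 4: ['chapter'] (min_width=7, slack=8)
Line 5: ['universe', 'for'] (min_width=12, slack=3)
Line 6: ['book'] (min_width=4, slack=11)

Answer: |python       by|
|orchestra      |
|calendar   hard|
|chapter        |
|universe    for|
|book           |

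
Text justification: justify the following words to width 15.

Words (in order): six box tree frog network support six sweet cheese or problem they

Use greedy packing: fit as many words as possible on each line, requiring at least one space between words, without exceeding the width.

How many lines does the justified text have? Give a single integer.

Line 1: ['six', 'box', 'tree'] (min_width=12, slack=3)
Line 2: ['frog', 'network'] (min_width=12, slack=3)
Line 3: ['support', 'six'] (min_width=11, slack=4)
Line 4: ['sweet', 'cheese', 'or'] (min_width=15, slack=0)
Line 5: ['problem', 'they'] (min_width=12, slack=3)
Total lines: 5

Answer: 5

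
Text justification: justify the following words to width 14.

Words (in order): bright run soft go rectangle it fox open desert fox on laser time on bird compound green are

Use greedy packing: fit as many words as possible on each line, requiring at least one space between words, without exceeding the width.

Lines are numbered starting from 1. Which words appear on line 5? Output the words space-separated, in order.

Answer: desert fox on

Derivation:
Line 1: ['bright', 'run'] (min_width=10, slack=4)
Line 2: ['soft', 'go'] (min_width=7, slack=7)
Line 3: ['rectangle', 'it'] (min_width=12, slack=2)
Line 4: ['fox', 'open'] (min_width=8, slack=6)
Line 5: ['desert', 'fox', 'on'] (min_width=13, slack=1)
Line 6: ['laser', 'time', 'on'] (min_width=13, slack=1)
Line 7: ['bird', 'compound'] (min_width=13, slack=1)
Line 8: ['green', 'are'] (min_width=9, slack=5)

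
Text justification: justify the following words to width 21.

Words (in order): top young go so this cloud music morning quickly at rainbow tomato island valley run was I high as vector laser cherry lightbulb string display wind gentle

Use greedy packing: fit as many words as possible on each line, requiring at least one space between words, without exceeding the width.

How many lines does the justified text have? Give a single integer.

Answer: 8

Derivation:
Line 1: ['top', 'young', 'go', 'so', 'this'] (min_width=20, slack=1)
Line 2: ['cloud', 'music', 'morning'] (min_width=19, slack=2)
Line 3: ['quickly', 'at', 'rainbow'] (min_width=18, slack=3)
Line 4: ['tomato', 'island', 'valley'] (min_width=20, slack=1)
Line 5: ['run', 'was', 'I', 'high', 'as'] (min_width=17, slack=4)
Line 6: ['vector', 'laser', 'cherry'] (min_width=19, slack=2)
Line 7: ['lightbulb', 'string'] (min_width=16, slack=5)
Line 8: ['display', 'wind', 'gentle'] (min_width=19, slack=2)
Total lines: 8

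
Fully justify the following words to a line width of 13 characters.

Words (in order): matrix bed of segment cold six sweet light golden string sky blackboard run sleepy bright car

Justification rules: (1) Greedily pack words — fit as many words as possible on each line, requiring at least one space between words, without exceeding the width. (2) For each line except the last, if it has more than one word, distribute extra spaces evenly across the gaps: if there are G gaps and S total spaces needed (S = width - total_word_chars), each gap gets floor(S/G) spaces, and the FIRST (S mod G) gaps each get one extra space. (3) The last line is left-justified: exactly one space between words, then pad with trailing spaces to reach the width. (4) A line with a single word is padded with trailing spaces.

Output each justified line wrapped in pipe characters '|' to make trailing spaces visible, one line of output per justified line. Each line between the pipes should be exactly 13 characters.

Line 1: ['matrix', 'bed', 'of'] (min_width=13, slack=0)
Line 2: ['segment', 'cold'] (min_width=12, slack=1)
Line 3: ['six', 'sweet'] (min_width=9, slack=4)
Line 4: ['light', 'golden'] (min_width=12, slack=1)
Line 5: ['string', 'sky'] (min_width=10, slack=3)
Line 6: ['blackboard'] (min_width=10, slack=3)
Line 7: ['run', 'sleepy'] (min_width=10, slack=3)
Line 8: ['bright', 'car'] (min_width=10, slack=3)

Answer: |matrix bed of|
|segment  cold|
|six     sweet|
|light  golden|
|string    sky|
|blackboard   |
|run    sleepy|
|bright car   |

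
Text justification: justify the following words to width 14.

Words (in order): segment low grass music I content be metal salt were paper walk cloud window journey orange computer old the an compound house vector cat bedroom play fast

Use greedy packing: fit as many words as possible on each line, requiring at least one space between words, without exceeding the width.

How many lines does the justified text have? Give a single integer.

Line 1: ['segment', 'low'] (min_width=11, slack=3)
Line 2: ['grass', 'music', 'I'] (min_width=13, slack=1)
Line 3: ['content', 'be'] (min_width=10, slack=4)
Line 4: ['metal', 'salt'] (min_width=10, slack=4)
Line 5: ['were', 'paper'] (min_width=10, slack=4)
Line 6: ['walk', 'cloud'] (min_width=10, slack=4)
Line 7: ['window', 'journey'] (min_width=14, slack=0)
Line 8: ['orange'] (min_width=6, slack=8)
Line 9: ['computer', 'old'] (min_width=12, slack=2)
Line 10: ['the', 'an'] (min_width=6, slack=8)
Line 11: ['compound', 'house'] (min_width=14, slack=0)
Line 12: ['vector', 'cat'] (min_width=10, slack=4)
Line 13: ['bedroom', 'play'] (min_width=12, slack=2)
Line 14: ['fast'] (min_width=4, slack=10)
Total lines: 14

Answer: 14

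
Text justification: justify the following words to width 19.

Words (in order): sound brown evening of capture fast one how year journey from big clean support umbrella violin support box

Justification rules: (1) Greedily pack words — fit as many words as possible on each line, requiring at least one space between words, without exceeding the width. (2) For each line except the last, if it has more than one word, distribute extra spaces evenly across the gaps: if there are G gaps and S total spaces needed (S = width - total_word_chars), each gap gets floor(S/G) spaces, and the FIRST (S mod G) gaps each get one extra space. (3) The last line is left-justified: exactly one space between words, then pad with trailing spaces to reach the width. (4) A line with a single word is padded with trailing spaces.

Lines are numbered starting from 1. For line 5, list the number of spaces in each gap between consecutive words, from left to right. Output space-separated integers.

Line 1: ['sound', 'brown', 'evening'] (min_width=19, slack=0)
Line 2: ['of', 'capture', 'fast', 'one'] (min_width=19, slack=0)
Line 3: ['how', 'year', 'journey'] (min_width=16, slack=3)
Line 4: ['from', 'big', 'clean'] (min_width=14, slack=5)
Line 5: ['support', 'umbrella'] (min_width=16, slack=3)
Line 6: ['violin', 'support', 'box'] (min_width=18, slack=1)

Answer: 4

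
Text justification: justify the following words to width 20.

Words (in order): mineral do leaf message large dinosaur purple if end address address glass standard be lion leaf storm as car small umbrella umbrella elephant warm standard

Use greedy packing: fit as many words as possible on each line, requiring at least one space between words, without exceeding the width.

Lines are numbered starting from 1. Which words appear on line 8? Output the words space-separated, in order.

Line 1: ['mineral', 'do', 'leaf'] (min_width=15, slack=5)
Line 2: ['message', 'large'] (min_width=13, slack=7)
Line 3: ['dinosaur', 'purple', 'if'] (min_width=18, slack=2)
Line 4: ['end', 'address', 'address'] (min_width=19, slack=1)
Line 5: ['glass', 'standard', 'be'] (min_width=17, slack=3)
Line 6: ['lion', 'leaf', 'storm', 'as'] (min_width=18, slack=2)
Line 7: ['car', 'small', 'umbrella'] (min_width=18, slack=2)
Line 8: ['umbrella', 'elephant'] (min_width=17, slack=3)
Line 9: ['warm', 'standard'] (min_width=13, slack=7)

Answer: umbrella elephant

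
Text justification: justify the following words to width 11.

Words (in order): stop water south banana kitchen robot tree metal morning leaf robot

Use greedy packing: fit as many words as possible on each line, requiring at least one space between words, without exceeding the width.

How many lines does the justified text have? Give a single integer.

Answer: 8

Derivation:
Line 1: ['stop', 'water'] (min_width=10, slack=1)
Line 2: ['south'] (min_width=5, slack=6)
Line 3: ['banana'] (min_width=6, slack=5)
Line 4: ['kitchen'] (min_width=7, slack=4)
Line 5: ['robot', 'tree'] (min_width=10, slack=1)
Line 6: ['metal'] (min_width=5, slack=6)
Line 7: ['morning'] (min_width=7, slack=4)
Line 8: ['leaf', 'robot'] (min_width=10, slack=1)
Total lines: 8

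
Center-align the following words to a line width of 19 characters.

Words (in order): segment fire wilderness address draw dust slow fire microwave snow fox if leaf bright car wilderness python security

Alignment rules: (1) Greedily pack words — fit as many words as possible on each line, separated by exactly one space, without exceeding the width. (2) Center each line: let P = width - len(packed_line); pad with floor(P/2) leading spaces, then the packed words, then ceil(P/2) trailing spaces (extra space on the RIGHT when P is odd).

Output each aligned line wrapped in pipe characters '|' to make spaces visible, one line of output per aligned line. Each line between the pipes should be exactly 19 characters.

Answer: |   segment fire    |
|wilderness address |
|draw dust slow fire|
|microwave snow fox |
|if leaf bright car |
| wilderness python |
|     security      |

Derivation:
Line 1: ['segment', 'fire'] (min_width=12, slack=7)
Line 2: ['wilderness', 'address'] (min_width=18, slack=1)
Line 3: ['draw', 'dust', 'slow', 'fire'] (min_width=19, slack=0)
Line 4: ['microwave', 'snow', 'fox'] (min_width=18, slack=1)
Line 5: ['if', 'leaf', 'bright', 'car'] (min_width=18, slack=1)
Line 6: ['wilderness', 'python'] (min_width=17, slack=2)
Line 7: ['security'] (min_width=8, slack=11)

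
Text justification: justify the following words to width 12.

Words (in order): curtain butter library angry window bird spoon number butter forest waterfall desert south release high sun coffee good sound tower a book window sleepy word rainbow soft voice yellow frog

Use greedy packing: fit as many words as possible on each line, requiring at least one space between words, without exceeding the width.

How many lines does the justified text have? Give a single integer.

Line 1: ['curtain'] (min_width=7, slack=5)
Line 2: ['butter'] (min_width=6, slack=6)
Line 3: ['library'] (min_width=7, slack=5)
Line 4: ['angry', 'window'] (min_width=12, slack=0)
Line 5: ['bird', 'spoon'] (min_width=10, slack=2)
Line 6: ['number'] (min_width=6, slack=6)
Line 7: ['butter'] (min_width=6, slack=6)
Line 8: ['forest'] (min_width=6, slack=6)
Line 9: ['waterfall'] (min_width=9, slack=3)
Line 10: ['desert', 'south'] (min_width=12, slack=0)
Line 11: ['release', 'high'] (min_width=12, slack=0)
Line 12: ['sun', 'coffee'] (min_width=10, slack=2)
Line 13: ['good', 'sound'] (min_width=10, slack=2)
Line 14: ['tower', 'a', 'book'] (min_width=12, slack=0)
Line 15: ['window'] (min_width=6, slack=6)
Line 16: ['sleepy', 'word'] (min_width=11, slack=1)
Line 17: ['rainbow', 'soft'] (min_width=12, slack=0)
Line 18: ['voice', 'yellow'] (min_width=12, slack=0)
Line 19: ['frog'] (min_width=4, slack=8)
Total lines: 19

Answer: 19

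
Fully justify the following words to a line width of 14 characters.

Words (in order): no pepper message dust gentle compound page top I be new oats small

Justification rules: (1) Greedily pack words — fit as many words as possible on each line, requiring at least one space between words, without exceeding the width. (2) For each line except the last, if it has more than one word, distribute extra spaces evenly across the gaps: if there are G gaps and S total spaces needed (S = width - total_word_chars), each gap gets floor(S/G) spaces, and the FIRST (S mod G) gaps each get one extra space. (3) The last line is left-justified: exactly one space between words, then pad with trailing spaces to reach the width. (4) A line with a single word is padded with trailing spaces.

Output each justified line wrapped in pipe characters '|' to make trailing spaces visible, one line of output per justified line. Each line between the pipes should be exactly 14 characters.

Line 1: ['no', 'pepper'] (min_width=9, slack=5)
Line 2: ['message', 'dust'] (min_width=12, slack=2)
Line 3: ['gentle'] (min_width=6, slack=8)
Line 4: ['compound', 'page'] (min_width=13, slack=1)
Line 5: ['top', 'I', 'be', 'new'] (min_width=12, slack=2)
Line 6: ['oats', 'small'] (min_width=10, slack=4)

Answer: |no      pepper|
|message   dust|
|gentle        |
|compound  page|
|top  I  be new|
|oats small    |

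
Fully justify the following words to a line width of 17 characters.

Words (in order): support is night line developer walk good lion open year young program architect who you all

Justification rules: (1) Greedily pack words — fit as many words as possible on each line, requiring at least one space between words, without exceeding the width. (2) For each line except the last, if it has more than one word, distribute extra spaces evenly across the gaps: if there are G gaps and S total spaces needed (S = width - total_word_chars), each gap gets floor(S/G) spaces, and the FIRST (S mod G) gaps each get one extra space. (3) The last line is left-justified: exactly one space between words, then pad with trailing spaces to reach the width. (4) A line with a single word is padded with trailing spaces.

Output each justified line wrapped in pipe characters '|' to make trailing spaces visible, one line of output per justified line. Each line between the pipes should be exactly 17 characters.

Answer: |support  is night|
|line    developer|
|walk   good  lion|
|open  year  young|
|program architect|
|who you all      |

Derivation:
Line 1: ['support', 'is', 'night'] (min_width=16, slack=1)
Line 2: ['line', 'developer'] (min_width=14, slack=3)
Line 3: ['walk', 'good', 'lion'] (min_width=14, slack=3)
Line 4: ['open', 'year', 'young'] (min_width=15, slack=2)
Line 5: ['program', 'architect'] (min_width=17, slack=0)
Line 6: ['who', 'you', 'all'] (min_width=11, slack=6)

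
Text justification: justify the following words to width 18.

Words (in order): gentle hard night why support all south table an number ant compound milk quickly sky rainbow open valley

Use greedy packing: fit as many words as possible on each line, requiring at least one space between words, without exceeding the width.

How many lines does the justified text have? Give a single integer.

Answer: 8

Derivation:
Line 1: ['gentle', 'hard', 'night'] (min_width=17, slack=1)
Line 2: ['why', 'support', 'all'] (min_width=15, slack=3)
Line 3: ['south', 'table', 'an'] (min_width=14, slack=4)
Line 4: ['number', 'ant'] (min_width=10, slack=8)
Line 5: ['compound', 'milk'] (min_width=13, slack=5)
Line 6: ['quickly', 'sky'] (min_width=11, slack=7)
Line 7: ['rainbow', 'open'] (min_width=12, slack=6)
Line 8: ['valley'] (min_width=6, slack=12)
Total lines: 8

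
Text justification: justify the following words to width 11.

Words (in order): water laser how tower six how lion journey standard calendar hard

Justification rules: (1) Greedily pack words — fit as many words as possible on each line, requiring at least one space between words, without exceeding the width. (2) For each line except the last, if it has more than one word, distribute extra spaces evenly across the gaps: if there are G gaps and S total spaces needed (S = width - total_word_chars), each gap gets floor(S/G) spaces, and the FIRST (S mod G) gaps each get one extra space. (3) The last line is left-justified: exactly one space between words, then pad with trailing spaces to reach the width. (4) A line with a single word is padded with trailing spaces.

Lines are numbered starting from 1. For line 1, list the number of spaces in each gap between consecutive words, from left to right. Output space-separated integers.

Line 1: ['water', 'laser'] (min_width=11, slack=0)
Line 2: ['how', 'tower'] (min_width=9, slack=2)
Line 3: ['six', 'how'] (min_width=7, slack=4)
Line 4: ['lion'] (min_width=4, slack=7)
Line 5: ['journey'] (min_width=7, slack=4)
Line 6: ['standard'] (min_width=8, slack=3)
Line 7: ['calendar'] (min_width=8, slack=3)
Line 8: ['hard'] (min_width=4, slack=7)

Answer: 1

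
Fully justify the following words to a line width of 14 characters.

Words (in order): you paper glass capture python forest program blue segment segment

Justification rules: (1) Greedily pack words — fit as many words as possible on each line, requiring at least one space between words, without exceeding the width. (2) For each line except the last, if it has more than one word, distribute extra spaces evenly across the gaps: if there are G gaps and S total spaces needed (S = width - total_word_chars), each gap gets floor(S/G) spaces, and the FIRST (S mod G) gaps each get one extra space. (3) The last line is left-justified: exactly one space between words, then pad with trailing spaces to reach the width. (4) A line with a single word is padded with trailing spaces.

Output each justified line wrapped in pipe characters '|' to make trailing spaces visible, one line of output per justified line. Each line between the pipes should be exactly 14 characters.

Line 1: ['you', 'paper'] (min_width=9, slack=5)
Line 2: ['glass', 'capture'] (min_width=13, slack=1)
Line 3: ['python', 'forest'] (min_width=13, slack=1)
Line 4: ['program', 'blue'] (min_width=12, slack=2)
Line 5: ['segment'] (min_width=7, slack=7)
Line 6: ['segment'] (min_width=7, slack=7)

Answer: |you      paper|
|glass  capture|
|python  forest|
|program   blue|
|segment       |
|segment       |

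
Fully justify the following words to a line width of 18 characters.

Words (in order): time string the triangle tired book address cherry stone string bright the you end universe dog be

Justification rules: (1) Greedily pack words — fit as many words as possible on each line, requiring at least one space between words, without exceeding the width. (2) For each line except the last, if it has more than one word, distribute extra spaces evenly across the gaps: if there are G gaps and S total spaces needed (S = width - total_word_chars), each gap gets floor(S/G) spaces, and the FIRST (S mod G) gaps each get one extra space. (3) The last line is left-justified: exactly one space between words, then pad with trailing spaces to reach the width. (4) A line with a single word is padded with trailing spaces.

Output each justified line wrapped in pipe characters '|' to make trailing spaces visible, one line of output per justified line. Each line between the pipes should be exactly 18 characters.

Line 1: ['time', 'string', 'the'] (min_width=15, slack=3)
Line 2: ['triangle', 'tired'] (min_width=14, slack=4)
Line 3: ['book', 'address'] (min_width=12, slack=6)
Line 4: ['cherry', 'stone'] (min_width=12, slack=6)
Line 5: ['string', 'bright', 'the'] (min_width=17, slack=1)
Line 6: ['you', 'end', 'universe'] (min_width=16, slack=2)
Line 7: ['dog', 'be'] (min_width=6, slack=12)

Answer: |time   string  the|
|triangle     tired|
|book       address|
|cherry       stone|
|string  bright the|
|you  end  universe|
|dog be            |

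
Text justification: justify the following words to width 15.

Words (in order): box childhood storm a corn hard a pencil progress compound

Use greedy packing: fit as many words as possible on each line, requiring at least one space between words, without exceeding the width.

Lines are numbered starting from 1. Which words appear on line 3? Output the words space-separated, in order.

Answer: hard a pencil

Derivation:
Line 1: ['box', 'childhood'] (min_width=13, slack=2)
Line 2: ['storm', 'a', 'corn'] (min_width=12, slack=3)
Line 3: ['hard', 'a', 'pencil'] (min_width=13, slack=2)
Line 4: ['progress'] (min_width=8, slack=7)
Line 5: ['compound'] (min_width=8, slack=7)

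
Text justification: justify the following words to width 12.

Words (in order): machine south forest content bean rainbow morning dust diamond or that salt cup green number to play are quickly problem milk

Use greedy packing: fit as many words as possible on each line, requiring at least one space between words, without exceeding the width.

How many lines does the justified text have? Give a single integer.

Line 1: ['machine'] (min_width=7, slack=5)
Line 2: ['south', 'forest'] (min_width=12, slack=0)
Line 3: ['content', 'bean'] (min_width=12, slack=0)
Line 4: ['rainbow'] (min_width=7, slack=5)
Line 5: ['morning', 'dust'] (min_width=12, slack=0)
Line 6: ['diamond', 'or'] (min_width=10, slack=2)
Line 7: ['that', 'salt'] (min_width=9, slack=3)
Line 8: ['cup', 'green'] (min_width=9, slack=3)
Line 9: ['number', 'to'] (min_width=9, slack=3)
Line 10: ['play', 'are'] (min_width=8, slack=4)
Line 11: ['quickly'] (min_width=7, slack=5)
Line 12: ['problem', 'milk'] (min_width=12, slack=0)
Total lines: 12

Answer: 12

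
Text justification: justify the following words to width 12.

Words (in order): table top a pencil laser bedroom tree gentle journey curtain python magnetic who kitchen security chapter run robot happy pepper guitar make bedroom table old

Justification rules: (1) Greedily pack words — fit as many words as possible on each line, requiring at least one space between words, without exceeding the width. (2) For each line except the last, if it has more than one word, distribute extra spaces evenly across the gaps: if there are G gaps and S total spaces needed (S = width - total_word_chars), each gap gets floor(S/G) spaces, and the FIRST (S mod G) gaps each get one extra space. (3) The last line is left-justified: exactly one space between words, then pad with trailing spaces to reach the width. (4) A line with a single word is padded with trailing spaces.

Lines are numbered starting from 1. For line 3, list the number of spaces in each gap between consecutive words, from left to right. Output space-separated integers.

Answer: 1

Derivation:
Line 1: ['table', 'top', 'a'] (min_width=11, slack=1)
Line 2: ['pencil', 'laser'] (min_width=12, slack=0)
Line 3: ['bedroom', 'tree'] (min_width=12, slack=0)
Line 4: ['gentle'] (min_width=6, slack=6)
Line 5: ['journey'] (min_width=7, slack=5)
Line 6: ['curtain'] (min_width=7, slack=5)
Line 7: ['python'] (min_width=6, slack=6)
Line 8: ['magnetic', 'who'] (min_width=12, slack=0)
Line 9: ['kitchen'] (min_width=7, slack=5)
Line 10: ['security'] (min_width=8, slack=4)
Line 11: ['chapter', 'run'] (min_width=11, slack=1)
Line 12: ['robot', 'happy'] (min_width=11, slack=1)
Line 13: ['pepper'] (min_width=6, slack=6)
Line 14: ['guitar', 'make'] (min_width=11, slack=1)
Line 15: ['bedroom'] (min_width=7, slack=5)
Line 16: ['table', 'old'] (min_width=9, slack=3)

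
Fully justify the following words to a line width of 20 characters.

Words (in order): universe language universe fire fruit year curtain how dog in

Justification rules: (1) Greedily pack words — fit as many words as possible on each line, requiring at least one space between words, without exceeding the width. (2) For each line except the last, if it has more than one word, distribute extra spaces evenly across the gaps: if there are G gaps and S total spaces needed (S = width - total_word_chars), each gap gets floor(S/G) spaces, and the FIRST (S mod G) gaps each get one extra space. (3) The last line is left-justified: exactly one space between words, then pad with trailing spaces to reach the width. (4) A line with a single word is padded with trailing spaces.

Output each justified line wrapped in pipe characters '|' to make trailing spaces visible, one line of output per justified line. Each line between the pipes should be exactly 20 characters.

Answer: |universe    language|
|universe  fire fruit|
|year curtain how dog|
|in                  |

Derivation:
Line 1: ['universe', 'language'] (min_width=17, slack=3)
Line 2: ['universe', 'fire', 'fruit'] (min_width=19, slack=1)
Line 3: ['year', 'curtain', 'how', 'dog'] (min_width=20, slack=0)
Line 4: ['in'] (min_width=2, slack=18)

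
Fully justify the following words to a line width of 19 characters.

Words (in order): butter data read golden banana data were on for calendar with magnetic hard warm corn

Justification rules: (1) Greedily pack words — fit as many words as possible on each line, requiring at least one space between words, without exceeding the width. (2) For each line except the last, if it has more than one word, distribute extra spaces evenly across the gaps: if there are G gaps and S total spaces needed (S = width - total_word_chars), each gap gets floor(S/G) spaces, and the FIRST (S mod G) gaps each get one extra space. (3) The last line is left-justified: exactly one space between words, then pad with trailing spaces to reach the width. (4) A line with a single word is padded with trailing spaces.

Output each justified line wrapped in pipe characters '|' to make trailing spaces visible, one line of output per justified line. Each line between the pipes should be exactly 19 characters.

Answer: |butter   data  read|
|golden  banana data|
|were     on     for|
|calendar       with|
|magnetic  hard warm|
|corn               |

Derivation:
Line 1: ['butter', 'data', 'read'] (min_width=16, slack=3)
Line 2: ['golden', 'banana', 'data'] (min_width=18, slack=1)
Line 3: ['were', 'on', 'for'] (min_width=11, slack=8)
Line 4: ['calendar', 'with'] (min_width=13, slack=6)
Line 5: ['magnetic', 'hard', 'warm'] (min_width=18, slack=1)
Line 6: ['corn'] (min_width=4, slack=15)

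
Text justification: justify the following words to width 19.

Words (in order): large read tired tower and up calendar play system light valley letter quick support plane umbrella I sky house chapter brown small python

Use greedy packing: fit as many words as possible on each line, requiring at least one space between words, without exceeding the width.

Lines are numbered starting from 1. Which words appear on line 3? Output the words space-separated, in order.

Line 1: ['large', 'read', 'tired'] (min_width=16, slack=3)
Line 2: ['tower', 'and', 'up'] (min_width=12, slack=7)
Line 3: ['calendar', 'play'] (min_width=13, slack=6)
Line 4: ['system', 'light', 'valley'] (min_width=19, slack=0)
Line 5: ['letter', 'quick'] (min_width=12, slack=7)
Line 6: ['support', 'plane'] (min_width=13, slack=6)
Line 7: ['umbrella', 'I', 'sky'] (min_width=14, slack=5)
Line 8: ['house', 'chapter', 'brown'] (min_width=19, slack=0)
Line 9: ['small', 'python'] (min_width=12, slack=7)

Answer: calendar play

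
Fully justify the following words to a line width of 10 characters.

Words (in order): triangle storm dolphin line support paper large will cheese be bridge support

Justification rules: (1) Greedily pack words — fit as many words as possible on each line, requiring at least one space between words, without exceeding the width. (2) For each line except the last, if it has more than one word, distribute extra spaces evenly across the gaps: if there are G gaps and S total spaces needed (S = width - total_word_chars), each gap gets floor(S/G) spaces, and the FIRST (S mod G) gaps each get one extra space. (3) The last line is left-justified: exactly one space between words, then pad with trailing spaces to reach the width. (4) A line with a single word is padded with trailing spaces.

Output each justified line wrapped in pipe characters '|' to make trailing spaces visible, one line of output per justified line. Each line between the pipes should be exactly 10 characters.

Answer: |triangle  |
|storm     |
|dolphin   |
|line      |
|support   |
|paper     |
|large will|
|cheese  be|
|bridge    |
|support   |

Derivation:
Line 1: ['triangle'] (min_width=8, slack=2)
Line 2: ['storm'] (min_width=5, slack=5)
Line 3: ['dolphin'] (min_width=7, slack=3)
Line 4: ['line'] (min_width=4, slack=6)
Line 5: ['support'] (min_width=7, slack=3)
Line 6: ['paper'] (min_width=5, slack=5)
Line 7: ['large', 'will'] (min_width=10, slack=0)
Line 8: ['cheese', 'be'] (min_width=9, slack=1)
Line 9: ['bridge'] (min_width=6, slack=4)
Line 10: ['support'] (min_width=7, slack=3)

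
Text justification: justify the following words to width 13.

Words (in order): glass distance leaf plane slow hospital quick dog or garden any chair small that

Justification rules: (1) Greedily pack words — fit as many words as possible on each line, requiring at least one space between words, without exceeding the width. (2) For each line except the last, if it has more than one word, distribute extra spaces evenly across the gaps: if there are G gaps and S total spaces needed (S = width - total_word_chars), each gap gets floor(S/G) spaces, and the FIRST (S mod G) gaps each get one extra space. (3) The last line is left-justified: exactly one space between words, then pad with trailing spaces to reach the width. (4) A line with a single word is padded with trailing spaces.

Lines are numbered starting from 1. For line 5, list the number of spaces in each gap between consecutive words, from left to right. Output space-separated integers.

Answer: 2 1

Derivation:
Line 1: ['glass'] (min_width=5, slack=8)
Line 2: ['distance', 'leaf'] (min_width=13, slack=0)
Line 3: ['plane', 'slow'] (min_width=10, slack=3)
Line 4: ['hospital'] (min_width=8, slack=5)
Line 5: ['quick', 'dog', 'or'] (min_width=12, slack=1)
Line 6: ['garden', 'any'] (min_width=10, slack=3)
Line 7: ['chair', 'small'] (min_width=11, slack=2)
Line 8: ['that'] (min_width=4, slack=9)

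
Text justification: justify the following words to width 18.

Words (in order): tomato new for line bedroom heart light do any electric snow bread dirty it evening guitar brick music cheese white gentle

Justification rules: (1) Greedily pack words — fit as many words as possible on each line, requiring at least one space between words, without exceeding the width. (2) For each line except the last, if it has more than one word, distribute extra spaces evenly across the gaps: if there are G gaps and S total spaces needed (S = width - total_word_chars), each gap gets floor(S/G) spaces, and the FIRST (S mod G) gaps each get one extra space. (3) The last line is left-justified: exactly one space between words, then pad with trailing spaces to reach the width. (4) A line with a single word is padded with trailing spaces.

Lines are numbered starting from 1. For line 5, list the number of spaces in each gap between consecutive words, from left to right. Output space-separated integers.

Answer: 3 3

Derivation:
Line 1: ['tomato', 'new', 'for'] (min_width=14, slack=4)
Line 2: ['line', 'bedroom', 'heart'] (min_width=18, slack=0)
Line 3: ['light', 'do', 'any'] (min_width=12, slack=6)
Line 4: ['electric', 'snow'] (min_width=13, slack=5)
Line 5: ['bread', 'dirty', 'it'] (min_width=14, slack=4)
Line 6: ['evening', 'guitar'] (min_width=14, slack=4)
Line 7: ['brick', 'music', 'cheese'] (min_width=18, slack=0)
Line 8: ['white', 'gentle'] (min_width=12, slack=6)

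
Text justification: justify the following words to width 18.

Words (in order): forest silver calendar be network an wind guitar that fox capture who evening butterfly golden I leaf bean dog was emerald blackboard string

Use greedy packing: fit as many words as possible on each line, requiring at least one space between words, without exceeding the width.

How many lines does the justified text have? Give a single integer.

Line 1: ['forest', 'silver'] (min_width=13, slack=5)
Line 2: ['calendar', 'be'] (min_width=11, slack=7)
Line 3: ['network', 'an', 'wind'] (min_width=15, slack=3)
Line 4: ['guitar', 'that', 'fox'] (min_width=15, slack=3)
Line 5: ['capture', 'who'] (min_width=11, slack=7)
Line 6: ['evening', 'butterfly'] (min_width=17, slack=1)
Line 7: ['golden', 'I', 'leaf', 'bean'] (min_width=18, slack=0)
Line 8: ['dog', 'was', 'emerald'] (min_width=15, slack=3)
Line 9: ['blackboard', 'string'] (min_width=17, slack=1)
Total lines: 9

Answer: 9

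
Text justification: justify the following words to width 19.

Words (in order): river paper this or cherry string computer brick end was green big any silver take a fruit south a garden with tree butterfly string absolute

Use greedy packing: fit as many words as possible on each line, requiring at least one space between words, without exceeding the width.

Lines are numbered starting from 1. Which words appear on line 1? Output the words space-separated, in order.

Line 1: ['river', 'paper', 'this', 'or'] (min_width=19, slack=0)
Line 2: ['cherry', 'string'] (min_width=13, slack=6)
Line 3: ['computer', 'brick', 'end'] (min_width=18, slack=1)
Line 4: ['was', 'green', 'big', 'any'] (min_width=17, slack=2)
Line 5: ['silver', 'take', 'a', 'fruit'] (min_width=19, slack=0)
Line 6: ['south', 'a', 'garden', 'with'] (min_width=19, slack=0)
Line 7: ['tree', 'butterfly'] (min_width=14, slack=5)
Line 8: ['string', 'absolute'] (min_width=15, slack=4)

Answer: river paper this or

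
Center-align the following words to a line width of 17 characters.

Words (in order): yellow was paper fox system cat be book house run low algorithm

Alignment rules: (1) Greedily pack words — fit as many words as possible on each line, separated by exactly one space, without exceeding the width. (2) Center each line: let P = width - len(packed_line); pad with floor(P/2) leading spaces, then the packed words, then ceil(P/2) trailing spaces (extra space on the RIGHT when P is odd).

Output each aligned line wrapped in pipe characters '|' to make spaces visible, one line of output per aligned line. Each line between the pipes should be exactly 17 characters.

Line 1: ['yellow', 'was', 'paper'] (min_width=16, slack=1)
Line 2: ['fox', 'system', 'cat', 'be'] (min_width=17, slack=0)
Line 3: ['book', 'house', 'run'] (min_width=14, slack=3)
Line 4: ['low', 'algorithm'] (min_width=13, slack=4)

Answer: |yellow was paper |
|fox system cat be|
| book house run  |
|  low algorithm  |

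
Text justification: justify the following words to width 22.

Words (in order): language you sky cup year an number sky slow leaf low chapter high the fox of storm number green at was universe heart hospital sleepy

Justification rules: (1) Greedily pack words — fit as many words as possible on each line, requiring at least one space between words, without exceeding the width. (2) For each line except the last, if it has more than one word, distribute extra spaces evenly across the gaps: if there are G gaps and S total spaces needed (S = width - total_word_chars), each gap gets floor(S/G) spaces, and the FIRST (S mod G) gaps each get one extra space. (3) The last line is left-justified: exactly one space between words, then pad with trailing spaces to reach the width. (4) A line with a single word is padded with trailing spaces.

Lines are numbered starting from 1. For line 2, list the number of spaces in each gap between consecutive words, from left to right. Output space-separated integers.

Line 1: ['language', 'you', 'sky', 'cup'] (min_width=20, slack=2)
Line 2: ['year', 'an', 'number', 'sky'] (min_width=18, slack=4)
Line 3: ['slow', 'leaf', 'low', 'chapter'] (min_width=21, slack=1)
Line 4: ['high', 'the', 'fox', 'of', 'storm'] (min_width=21, slack=1)
Line 5: ['number', 'green', 'at', 'was'] (min_width=19, slack=3)
Line 6: ['universe', 'heart'] (min_width=14, slack=8)
Line 7: ['hospital', 'sleepy'] (min_width=15, slack=7)

Answer: 3 2 2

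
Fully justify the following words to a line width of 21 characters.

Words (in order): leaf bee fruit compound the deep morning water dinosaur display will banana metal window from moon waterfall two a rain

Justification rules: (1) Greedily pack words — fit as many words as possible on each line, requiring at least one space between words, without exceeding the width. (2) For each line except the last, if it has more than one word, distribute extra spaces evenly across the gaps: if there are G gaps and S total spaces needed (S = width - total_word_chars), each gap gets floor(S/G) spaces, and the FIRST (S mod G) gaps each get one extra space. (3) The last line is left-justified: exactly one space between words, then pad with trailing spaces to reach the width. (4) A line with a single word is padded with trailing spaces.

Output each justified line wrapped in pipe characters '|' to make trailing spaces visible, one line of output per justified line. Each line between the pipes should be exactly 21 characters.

Answer: |leaf     bee    fruit|
|compound   the   deep|
|morning         water|
|dinosaur display will|
|banana  metal  window|
|from  moon  waterfall|
|two a rain           |

Derivation:
Line 1: ['leaf', 'bee', 'fruit'] (min_width=14, slack=7)
Line 2: ['compound', 'the', 'deep'] (min_width=17, slack=4)
Line 3: ['morning', 'water'] (min_width=13, slack=8)
Line 4: ['dinosaur', 'display', 'will'] (min_width=21, slack=0)
Line 5: ['banana', 'metal', 'window'] (min_width=19, slack=2)
Line 6: ['from', 'moon', 'waterfall'] (min_width=19, slack=2)
Line 7: ['two', 'a', 'rain'] (min_width=10, slack=11)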